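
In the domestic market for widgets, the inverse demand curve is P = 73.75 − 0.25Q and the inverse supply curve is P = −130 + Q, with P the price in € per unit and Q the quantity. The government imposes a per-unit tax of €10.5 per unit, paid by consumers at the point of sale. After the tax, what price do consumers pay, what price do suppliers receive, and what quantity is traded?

Consumers pay €35.1; suppliers receive €24.6; quantity = 154.6.

Inverting to Q(P) form: Qd = 295 − 4P; Qs = P + 130.
Without the tax, 295 − 4P = P + 130 gives 5P = 165, so P* = €33 and Q* = 163.
With the tax collected from consumers, demand (in seller-price terms) shifts: Qd = 295 − 4(P + 10.5).
New equilibrium: consumers pay €35.1, suppliers receive €24.6, Q = 154.6. (Wedge: Pb − Ps = 10.5.)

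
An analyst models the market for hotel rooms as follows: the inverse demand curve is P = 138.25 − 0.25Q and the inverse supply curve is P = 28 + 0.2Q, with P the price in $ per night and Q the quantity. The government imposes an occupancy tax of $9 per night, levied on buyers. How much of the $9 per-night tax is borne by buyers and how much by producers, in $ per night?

Rewrite in direct form: Qd = 553 − 4P and Qs = 5P − 140.
Without the tax, 553 − 4P = 5P − 140 gives 9P = 693, so P* = $77 and Q* = 245.
With the tax collected from buyers, demand (in seller-price terms) shifts: Qd = 553 − 4(P + 9).
Solving gives Q = 225 with buyers paying $82 and producers receiving $73 (the $9 wedge).
Burden on buyers: $5; on producers: $4. (They sum to $9.)

Buyers bear $5 per night; producers bear $4 per night.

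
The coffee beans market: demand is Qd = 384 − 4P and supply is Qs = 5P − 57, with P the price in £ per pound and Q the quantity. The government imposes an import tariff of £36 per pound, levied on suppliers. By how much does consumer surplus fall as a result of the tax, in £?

Consumer surplus falls by £2960.

Without the tax, 384 − 4P = 5P − 57 gives 9P = 441, so P* = £49 and Q* = 188.
With the tax collected from suppliers, supply shifts: Qs = 5(P − 36) − 57.
New equilibrium: consumers pay £69, suppliers receive £33, Q = 108. (Wedge: Pb − Ps = 36.)
ΔCS is the trapezoid between Q = 108 and Q = 188 of height £20: ½ · (188 + 108) · 20 = £2960.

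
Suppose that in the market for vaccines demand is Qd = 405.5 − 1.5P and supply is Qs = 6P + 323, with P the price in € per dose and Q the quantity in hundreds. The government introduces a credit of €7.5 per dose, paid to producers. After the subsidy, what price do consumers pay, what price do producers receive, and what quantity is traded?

Without the subsidy, 405.5 − 1.5P = 6P + 323 gives 7.5P = 82.5, so P* = €11 and Q* = 389.
With a per-unit subsidy paid to producers, each receives P + 7.5 per unit sold, so supply becomes Qs = 6(P + 7.5) + 323.
Solving gives Q = 398 with consumers paying €5 and producers receiving €12.5 (the €7.5 wedge).

Consumers pay €5; producers receive €12.5; quantity = 398.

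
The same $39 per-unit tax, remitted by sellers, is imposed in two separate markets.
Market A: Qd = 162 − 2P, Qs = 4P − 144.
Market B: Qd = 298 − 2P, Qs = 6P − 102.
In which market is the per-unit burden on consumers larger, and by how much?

Market B, by $3.25.

Market A: pre-tax P* = $51, Q* = 60; post-tax Q = 8; per-unit burden on consumers = $26.
Market B: pre-tax P* = $50, Q* = 198; post-tax Q = 139.5; per-unit burden on consumers = $29.25.
Difference: $26 vs $29.25 → market B is larger by $3.25.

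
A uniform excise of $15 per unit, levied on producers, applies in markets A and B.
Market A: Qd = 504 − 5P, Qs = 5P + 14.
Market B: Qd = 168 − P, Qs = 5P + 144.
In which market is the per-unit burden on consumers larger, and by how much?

Market A: pre-tax P* = $49, Q* = 259; post-tax Q = 221.5; per-unit burden on consumers = $7.5.
Market B: pre-tax P* = $4, Q* = 164; post-tax Q = 151.5; per-unit burden on consumers = $12.5.
Difference: $7.5 vs $12.5 → market B is larger by $5.

Market B, by $5.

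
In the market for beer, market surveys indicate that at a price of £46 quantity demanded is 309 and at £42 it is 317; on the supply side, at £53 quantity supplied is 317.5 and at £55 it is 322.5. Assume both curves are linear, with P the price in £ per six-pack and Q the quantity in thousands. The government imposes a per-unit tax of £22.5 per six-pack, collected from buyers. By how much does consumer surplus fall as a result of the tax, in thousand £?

Demand slope: (317 − 309)/(42 − 46) = -2, so Qd = 401 − 2P.
Supply slope: (322.5 − 317.5)/(55 − 53) = 2.5, so Qs = 2.5P + 185.
Without the tax, 401 − 2P = 2.5P + 185 gives 4.5P = 216, so P* = £48 and Q* = 305.
With the tax collected from buyers, demand (in seller-price terms) shifts: Qd = 401 − 2(P + 22.5).
New equilibrium: buyers pay £60.5, producers receive £38, Q = 280. (Wedge: Pb − Ps = 22.5.)
ΔCS is the trapezoid between Q = 280 and Q = 305 of height £12.5: ½ · (305 + 280) · 12.5 = £3656.25.

Consumer surplus falls by £3656.25 thousand.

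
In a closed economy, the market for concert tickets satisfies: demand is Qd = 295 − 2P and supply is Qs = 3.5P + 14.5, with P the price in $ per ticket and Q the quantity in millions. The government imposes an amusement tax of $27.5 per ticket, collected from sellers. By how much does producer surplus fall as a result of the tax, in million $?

Before the tax: set 295 − 2P = 3.5P + 14.5 → P* = $51, Q* = 193.
With the tax collected from sellers, supply shifts: Qs = 3.5(P − 27.5) + 14.5.
New equilibrium: consumers pay $68.5, sellers receive $41, Q = 158. (Wedge: Pb − Ps = 27.5.)
ΔPS is the trapezoid between Q = 158 and Q = 193 of height $10: ½ · (193 + 158) · 10 = $1755.

Producer surplus falls by $1755 million.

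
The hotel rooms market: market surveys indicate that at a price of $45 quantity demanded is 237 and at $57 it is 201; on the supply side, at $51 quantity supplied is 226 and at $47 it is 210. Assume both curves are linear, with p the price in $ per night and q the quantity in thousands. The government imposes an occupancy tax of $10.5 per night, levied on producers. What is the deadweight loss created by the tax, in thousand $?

Deadweight loss = $94.5 thousand.

Demand slope: (201 − 237)/(57 − 45) = -3, so qd = 372 − 3p.
Supply slope: (210 − 226)/(47 − 51) = 4, so qs = 4p + 22.
Before the tax: set 372 − 3p = 4p + 22 → p* = $50, q* = 222.
With the tax collected from producers, supply shifts: qs = 4(p − 10.5) + 22.
New equilibrium: buyers pay $56, producers receive $45.5, q = 204. (Wedge: pb − ps = 10.5.)
Quantity falls by |ΔQ| = |222 − 204| = 18.
DWL = ½ · t · |ΔQ| = ½ · 10.5 · 18 = $94.5.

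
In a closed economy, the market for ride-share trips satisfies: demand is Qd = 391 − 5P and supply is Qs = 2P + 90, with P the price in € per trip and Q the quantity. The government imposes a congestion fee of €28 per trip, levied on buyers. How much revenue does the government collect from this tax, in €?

Tax revenue = €3808.

Before the tax: set 391 − 5P = 2P + 90 → P* = €43, Q* = 176.
With the tax collected from buyers, demand (in seller-price terms) shifts: Qd = 391 − 5(P + 28).
New equilibrium: buyers pay €51, suppliers receive €23, Q = 136. (Wedge: Pb − Ps = 28.)
Revenue = t · Q = 28 · 136 = €3808.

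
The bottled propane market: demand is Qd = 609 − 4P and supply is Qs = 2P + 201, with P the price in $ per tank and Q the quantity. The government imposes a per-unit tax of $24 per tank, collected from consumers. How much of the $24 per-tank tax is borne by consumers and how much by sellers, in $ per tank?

Consumers bear $8 per tank; sellers bear $16 per tank.

Without the tax, 609 − 4P = 2P + 201 gives 6P = 408, so P* = $68 and Q* = 337.
With the tax collected from consumers, demand (in seller-price terms) shifts: Qd = 609 − 4(P + 24).
Solving gives Q = 305 with consumers paying $76 and sellers receiving $52 (the $24 wedge).
Burden on consumers: $8; on sellers: $16. (They sum to $24.)
The less price-elastic side of the market bears the larger share of a per-unit tax.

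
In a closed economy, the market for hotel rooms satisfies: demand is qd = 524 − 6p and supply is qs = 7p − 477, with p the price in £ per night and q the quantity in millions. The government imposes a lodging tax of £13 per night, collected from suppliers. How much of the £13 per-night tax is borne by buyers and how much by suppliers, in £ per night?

Buyers bear £7 per night; suppliers bear £6 per night.

Before the tax: set 524 − 6p = 7p − 477 → p* = £77, q* = 62.
With the tax collected from suppliers, supply shifts: qs = 7(p − 13) − 477.
Solving gives q = 20 with buyers paying £84 and suppliers receiving £71 (the £13 wedge).
Burden on buyers: £7; on suppliers: £6. (They sum to £13.)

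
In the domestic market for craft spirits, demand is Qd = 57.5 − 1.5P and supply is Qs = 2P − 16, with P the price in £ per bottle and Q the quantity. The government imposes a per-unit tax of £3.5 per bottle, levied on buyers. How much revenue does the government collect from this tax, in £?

Without the tax, 57.5 − 1.5P = 2P − 16 gives 3.5P = 73.5, so P* = £21 and Q* = 26.
With the tax collected from buyers, demand (in seller-price terms) shifts: Qd = 57.5 − 1.5(P + 3.5).
Solving gives Q = 23 with buyers paying £23 and producers receiving £19.5 (the £3.5 wedge).
Revenue = t · Q = 3.5 · 23 = £80.5.

Tax revenue = £80.5.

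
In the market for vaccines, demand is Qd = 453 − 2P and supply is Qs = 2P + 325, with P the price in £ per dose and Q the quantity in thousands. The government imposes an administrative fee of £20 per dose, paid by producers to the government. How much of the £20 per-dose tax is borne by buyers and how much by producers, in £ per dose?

Without the tax, 453 − 2P = 2P + 325 gives 4P = 128, so P* = £32 and Q* = 389.
With the tax collected from producers, supply shifts: Qs = 2(P − 20) + 325.
New equilibrium: buyers pay £42, producers receive £22, Q = 369. (Wedge: Pb − Ps = 20.)
Burden on buyers: £10; on producers: £10. (They sum to £20.)
The less price-elastic side of the market bears the larger share of a per-unit tax.

Buyers bear £10 per dose; producers bear £10 per dose.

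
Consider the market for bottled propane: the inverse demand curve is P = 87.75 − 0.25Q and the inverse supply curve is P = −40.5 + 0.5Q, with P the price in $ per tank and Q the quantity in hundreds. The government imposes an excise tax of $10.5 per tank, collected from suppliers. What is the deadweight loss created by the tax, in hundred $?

Rewrite in direct form: Qd = 351 − 4P and Qs = 2P + 81.
Before the tax: set 351 − 4P = 2P + 81 → P* = $45, Q* = 171.
With the tax collected from suppliers, supply shifts: Qs = 2(P − 10.5) + 81.
Solving gives Q = 157 with buyers paying $48.5 and suppliers receiving $38 (the $10.5 wedge).
Quantity falls by |ΔQ| = |171 − 157| = 14.
DWL = ½ · t · |ΔQ| = ½ · 10.5 · 14 = $73.5.

Deadweight loss = $73.5 hundred.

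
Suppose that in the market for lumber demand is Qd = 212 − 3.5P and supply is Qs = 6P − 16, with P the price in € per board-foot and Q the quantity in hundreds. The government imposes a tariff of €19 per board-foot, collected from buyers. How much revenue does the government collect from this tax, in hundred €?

Before the tax: set 212 − 3.5P = 6P − 16 → P* = €24, Q* = 128.
With the tax collected from buyers, demand (in seller-price terms) shifts: Qd = 212 − 3.5(P + 19).
New equilibrium: buyers pay €36, producers receive €17, Q = 86. (Wedge: Pb − Ps = 19.)
Revenue = t · Q = 19 · 86 = €1634.

Tax revenue = €1634 hundred.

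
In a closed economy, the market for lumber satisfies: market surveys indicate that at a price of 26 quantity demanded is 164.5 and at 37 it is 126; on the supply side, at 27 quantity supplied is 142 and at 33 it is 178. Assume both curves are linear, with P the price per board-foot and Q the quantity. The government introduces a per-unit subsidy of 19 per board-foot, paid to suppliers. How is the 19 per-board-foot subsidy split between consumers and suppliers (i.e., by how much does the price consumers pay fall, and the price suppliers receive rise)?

Demand slope: (126 − 164.5)/(37 − 26) = -3.5, so Qd = 255.5 − 3.5P.
Supply slope: (178 − 142)/(33 − 27) = 6, so Qs = 6P − 20.
Without the subsidy, 255.5 − 3.5P = 6P − 20 gives 9.5P = 275.5, so P* = 29 and Q* = 154.
With a per-unit subsidy paid to suppliers, each receives P + 19 per unit sold, so supply becomes Qs = 6(P + 19) − 20.
New equilibrium: consumers pay 17, suppliers receive 36, Q = 196. (Wedge: Pb − Ps = −19.)
Gain to consumers: 12; to suppliers: 7. (They sum to 19.)

Consumers gain 12 per board-foot; suppliers gain 7 per board-foot.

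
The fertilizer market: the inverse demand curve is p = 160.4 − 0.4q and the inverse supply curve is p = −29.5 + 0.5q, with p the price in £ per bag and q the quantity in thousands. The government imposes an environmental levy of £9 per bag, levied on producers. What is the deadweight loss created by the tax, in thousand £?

Inverting to q(p) form: qd = 401 − 2.5p; qs = 2p + 59.
Without the tax, 401 − 2.5p = 2p + 59 gives 4.5p = 342, so p* = £76 and q* = 211.
With the tax collected from producers, supply shifts: qs = 2(p − 9) + 59.
New equilibrium: consumers pay £80, producers receive £71, q = 201. (Wedge: pb − ps = 9.)
Quantity falls by |ΔQ| = |211 − 201| = 10.
DWL = ½ · t · |ΔQ| = ½ · 9 · 10 = £45.

Deadweight loss = £45 thousand.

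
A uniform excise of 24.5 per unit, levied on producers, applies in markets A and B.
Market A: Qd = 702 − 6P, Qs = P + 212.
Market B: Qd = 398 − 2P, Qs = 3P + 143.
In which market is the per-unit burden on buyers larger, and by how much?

Market B, by 11.2.

Market A: pre-tax P* = 70, Q* = 282; post-tax Q = 261; per-unit burden on buyers = 3.5.
Market B: pre-tax P* = 51, Q* = 296; post-tax Q = 266.6; per-unit burden on buyers = 14.7.
Difference: 3.5 vs 14.7 → market B is larger by 11.2.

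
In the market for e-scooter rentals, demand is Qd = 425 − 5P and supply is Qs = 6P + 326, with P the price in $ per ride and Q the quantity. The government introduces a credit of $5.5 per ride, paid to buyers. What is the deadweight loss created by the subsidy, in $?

Before the subsidy: set 425 − 5P = 6P + 326 → P* = $9, Q* = 380.
With a per-unit subsidy paid to buyers, each effectively pays P − 5.5, so demand becomes Qd = 425 − 5(P − 5.5).
New equilibrium: buyers pay $6, suppliers receive $11.5, Q = 395. (Wedge: Pb − Ps = −5.5.)
Quantity rises by |ΔQ| = |380 − 395| = 15.
DWL = ½ · t · |ΔQ| = ½ · 5.5 · 15 = $41.25.

Deadweight loss = $41.25.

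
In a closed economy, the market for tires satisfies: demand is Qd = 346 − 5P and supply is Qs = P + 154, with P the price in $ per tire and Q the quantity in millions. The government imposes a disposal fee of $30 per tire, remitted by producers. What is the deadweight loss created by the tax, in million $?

Deadweight loss = $375 million.

Before the tax: set 346 − 5P = P + 154 → P* = $32, Q* = 186.
With the tax collected from producers, supply shifts: Qs = (P − 30) + 154.
New equilibrium: buyers pay $37, producers receive $7, Q = 161. (Wedge: Pb − Ps = 30.)
Quantity falls by |ΔQ| = |186 − 161| = 25.
DWL = ½ · t · |ΔQ| = ½ · 30 · 25 = $375.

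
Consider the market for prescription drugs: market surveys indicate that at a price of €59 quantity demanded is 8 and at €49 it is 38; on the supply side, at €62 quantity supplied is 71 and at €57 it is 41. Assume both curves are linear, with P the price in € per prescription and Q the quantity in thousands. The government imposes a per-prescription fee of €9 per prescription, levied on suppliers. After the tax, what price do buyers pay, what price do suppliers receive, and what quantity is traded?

Buyers pay €60; suppliers receive €51; quantity = 5.

Demand slope: (38 − 8)/(49 − 59) = -3, so Qd = 185 − 3P.
Supply slope: (41 − 71)/(57 − 62) = 6, so Qs = 6P − 301.
Without the tax, 185 − 3P = 6P − 301 gives 9P = 486, so P* = €54 and Q* = 23.
With the tax collected from suppliers, supply shifts: Qs = 6(P − 9) − 301.
Solving gives Q = 5 with buyers paying €60 and suppliers receiving €51 (the €9 wedge).
The less price-elastic side of the market bears the larger share of a per-unit tax.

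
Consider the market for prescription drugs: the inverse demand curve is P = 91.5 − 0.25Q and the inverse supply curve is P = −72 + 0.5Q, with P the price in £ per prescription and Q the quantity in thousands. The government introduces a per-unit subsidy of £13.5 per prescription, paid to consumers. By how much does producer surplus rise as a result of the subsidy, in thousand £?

Inverting to Q(P) form: Qd = 366 − 4P; Qs = 2P + 144.
Before the subsidy: set 366 − 4P = 2P + 144 → P* = £37, Q* = 218.
With a per-unit subsidy paid to consumers, each effectively pays P − 13.5, so demand becomes Qd = 366 − 4(P − 13.5).
Solving gives Q = 236 with consumers paying £32.5 and producers receiving £46 (the £13.5 wedge).
ΔPS is the trapezoid between Q = 236 and Q = 218 of height £9: ½ · (218 + 236) · 9 = £2043.

Producer surplus rises by £2043 thousand.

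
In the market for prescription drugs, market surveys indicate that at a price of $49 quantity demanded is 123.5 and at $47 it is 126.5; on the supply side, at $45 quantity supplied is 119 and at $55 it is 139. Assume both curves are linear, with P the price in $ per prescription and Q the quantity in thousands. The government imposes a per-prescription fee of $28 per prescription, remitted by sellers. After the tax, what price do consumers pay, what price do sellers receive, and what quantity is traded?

Demand slope: (126.5 − 123.5)/(47 − 49) = -1.5, so Qd = 197 − 1.5P.
Supply slope: (139 − 119)/(55 − 45) = 2, so Qs = 2P + 29.
Without the tax, 197 − 1.5P = 2P + 29 gives 3.5P = 168, so P* = $48 and Q* = 125.
With the tax collected from sellers, supply shifts: Qs = 2(P − 28) + 29.
New equilibrium: consumers pay $64, sellers receive $36, Q = 101. (Wedge: Pb − Ps = 28.)

Consumers pay $64; sellers receive $36; quantity = 101.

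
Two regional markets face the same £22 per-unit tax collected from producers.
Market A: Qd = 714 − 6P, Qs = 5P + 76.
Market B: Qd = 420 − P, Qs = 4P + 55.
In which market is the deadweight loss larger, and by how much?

Market A, by £466.4.

Market A: pre-tax P* = £58, Q* = 366; post-tax Q = 306; deadweight loss = £660.
Market B: pre-tax P* = £73, Q* = 347; post-tax Q = 329.4; deadweight loss = £193.6.
Difference: £660 vs £193.6 → market A is larger by £466.4.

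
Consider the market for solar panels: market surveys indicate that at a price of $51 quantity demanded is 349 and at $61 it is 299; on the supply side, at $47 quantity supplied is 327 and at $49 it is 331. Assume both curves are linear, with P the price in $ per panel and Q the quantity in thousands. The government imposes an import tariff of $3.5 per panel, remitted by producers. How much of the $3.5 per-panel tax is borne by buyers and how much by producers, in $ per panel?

Demand slope: (299 − 349)/(61 − 51) = -5, so Qd = 604 − 5P.
Supply slope: (331 − 327)/(49 − 47) = 2, so Qs = 2P + 233.
Before the tax: set 604 − 5P = 2P + 233 → P* = $53, Q* = 339.
With the tax collected from producers, supply shifts: Qs = 2(P − 3.5) + 233.
Solving gives Q = 334 with buyers paying $54 and producers receiving $50.5 (the $3.5 wedge).
Burden on buyers: $1; on producers: $2.5. (They sum to $3.5.)

Buyers bear $1 per panel; producers bear $2.5 per panel.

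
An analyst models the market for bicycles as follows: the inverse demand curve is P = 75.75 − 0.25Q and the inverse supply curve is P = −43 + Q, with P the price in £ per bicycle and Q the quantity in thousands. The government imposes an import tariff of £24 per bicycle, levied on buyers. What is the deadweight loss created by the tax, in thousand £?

Deadweight loss = £230.4 thousand.

Rewrite in direct form: Qd = 303 − 4P and Qs = P + 43.
Before the tax: set 303 − 4P = P + 43 → P* = £52, Q* = 95.
With the tax collected from buyers, demand (in seller-price terms) shifts: Qd = 303 − 4(P + 24).
New equilibrium: buyers pay £56.8, suppliers receive £32.8, Q = 75.8. (Wedge: Pb − Ps = 24.)
Quantity falls by |ΔQ| = |95 − 75.8| = 19.2.
DWL = ½ · t · |ΔQ| = ½ · 24 · 19.2 = £230.4.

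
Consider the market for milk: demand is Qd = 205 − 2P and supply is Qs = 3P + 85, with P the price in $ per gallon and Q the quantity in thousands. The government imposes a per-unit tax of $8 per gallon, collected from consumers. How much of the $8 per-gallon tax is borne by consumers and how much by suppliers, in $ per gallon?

Before the tax: set 205 − 2P = 3P + 85 → P* = $24, Q* = 157.
With the tax collected from consumers, demand (in seller-price terms) shifts: Qd = 205 − 2(P + 8).
Solving gives Q = 147.4 with consumers paying $28.8 and suppliers receiving $20.8 (the $8 wedge).
Burden on consumers: $4.8; on suppliers: $3.2. (They sum to $8.)

Consumers bear $4.8 per gallon; suppliers bear $3.2 per gallon.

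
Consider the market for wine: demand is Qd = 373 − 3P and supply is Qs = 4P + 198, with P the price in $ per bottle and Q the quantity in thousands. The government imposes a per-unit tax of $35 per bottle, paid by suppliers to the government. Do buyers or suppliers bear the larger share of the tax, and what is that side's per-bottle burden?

Buyers bear the larger share: $20 per bottle.

Before the tax: set 373 − 3P = 4P + 198 → P* = $25, Q* = 298.
With the tax collected from suppliers, supply shifts: Qs = 4(P − 35) + 198.
New equilibrium: buyers pay $45, suppliers receive $10, Q = 238. (Wedge: Pb − Ps = 35.)
Per-bottle burden: buyers $20, suppliers $15.
Buyers take the larger share because demand is less price-elastic here (demand slope 3 vs supply slope 4).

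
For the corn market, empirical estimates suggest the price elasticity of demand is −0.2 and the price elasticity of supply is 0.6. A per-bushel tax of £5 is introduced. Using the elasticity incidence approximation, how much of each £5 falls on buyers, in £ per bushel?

Buyers bear ≈ £3.75 per bushel.

Incidence ratio: buyers' share ≈ εs / (εs + |εd|) = 0.6 / (0.6 + 0.2) = 0.75.
So buyers bear ≈ 0.75 × £5 = £3.75; suppliers bear £1.25.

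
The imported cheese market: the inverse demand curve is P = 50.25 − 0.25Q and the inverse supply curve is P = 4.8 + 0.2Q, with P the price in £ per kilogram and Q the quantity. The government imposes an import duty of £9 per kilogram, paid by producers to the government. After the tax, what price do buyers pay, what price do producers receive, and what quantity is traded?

Buyers pay £30; producers receive £21; quantity = 81.

Rewrite in direct form: Qd = 201 − 4P and Qs = 5P − 24.
Without the tax, 201 − 4P = 5P − 24 gives 9P = 225, so P* = £25 and Q* = 101.
With the tax collected from producers, supply shifts: Qs = 5(P − 9) − 24.
New equilibrium: buyers pay £30, producers receive £21, Q = 81. (Wedge: Pb − Ps = 9.)
The less price-elastic side of the market bears the larger share of a per-unit tax.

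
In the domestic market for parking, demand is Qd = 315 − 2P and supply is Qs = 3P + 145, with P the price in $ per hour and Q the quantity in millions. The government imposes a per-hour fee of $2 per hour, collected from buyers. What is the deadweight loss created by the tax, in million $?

Deadweight loss = $2.4 million.

Before the tax: set 315 − 2P = 3P + 145 → P* = $34, Q* = 247.
With the tax collected from buyers, demand (in seller-price terms) shifts: Qd = 315 − 2(P + 2).
New equilibrium: buyers pay $35.2, producers receive $33.2, Q = 244.6. (Wedge: Pb − Ps = 2.)
Quantity falls by |ΔQ| = |247 − 244.6| = 2.4.
DWL = ½ · t · |ΔQ| = ½ · 2 · 2.4 = $2.4.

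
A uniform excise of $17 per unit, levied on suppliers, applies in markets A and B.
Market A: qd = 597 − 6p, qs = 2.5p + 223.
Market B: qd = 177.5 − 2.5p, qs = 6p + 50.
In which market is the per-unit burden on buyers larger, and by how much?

Market A: pre-tax p* = $44, q* = 333; post-tax q = 303; per-unit burden on buyers = $5.
Market B: pre-tax p* = $15, q* = 140; post-tax q = 110; per-unit burden on buyers = $12.
Difference: $5 vs $12 → market B is larger by $7.

Market B, by $7.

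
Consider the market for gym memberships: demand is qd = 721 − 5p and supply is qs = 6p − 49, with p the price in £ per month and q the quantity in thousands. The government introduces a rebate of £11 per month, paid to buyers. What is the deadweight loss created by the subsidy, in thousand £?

Deadweight loss = £165 thousand.

Without the subsidy, 721 − 5p = 6p − 49 gives 11p = 770, so p* = £70 and q* = 371.
With a per-unit subsidy paid to buyers, each effectively pays p − 11, so demand becomes qd = 721 − 5(p − 11).
Solving gives q = 401 with buyers paying £64 and suppliers receiving £75 (the £11 wedge).
Quantity rises by |ΔQ| = |371 − 401| = 30.
DWL = ½ · t · |ΔQ| = ½ · 11 · 30 = £165.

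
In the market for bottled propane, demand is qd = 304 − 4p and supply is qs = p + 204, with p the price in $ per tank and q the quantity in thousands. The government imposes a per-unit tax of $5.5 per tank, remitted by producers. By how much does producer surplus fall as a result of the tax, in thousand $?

Producer surplus falls by $975.92 thousand.

Before the tax: set 304 − 4p = p + 204 → p* = $20, q* = 224.
With the tax collected from producers, supply shifts: qs = (p − 5.5) + 204.
New equilibrium: consumers pay $21.1, producers receive $15.6, q = 219.6. (Wedge: pb − ps = 5.5.)
ΔPS is the trapezoid between Q = 219.6 and Q = 224 of height $4.4: ½ · (224 + 219.6) · 4.4 = $975.92.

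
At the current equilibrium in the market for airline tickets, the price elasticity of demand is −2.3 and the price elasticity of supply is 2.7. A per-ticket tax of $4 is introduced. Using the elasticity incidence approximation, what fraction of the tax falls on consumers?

Incidence ratio: consumers' share ≈ εs / (εs + |εd|) = 2.7 / (2.7 + 2.3) = 0.54.
Supply is the more elastic side, so consumers bear the larger share.

Consumers' share ≈ 0.54.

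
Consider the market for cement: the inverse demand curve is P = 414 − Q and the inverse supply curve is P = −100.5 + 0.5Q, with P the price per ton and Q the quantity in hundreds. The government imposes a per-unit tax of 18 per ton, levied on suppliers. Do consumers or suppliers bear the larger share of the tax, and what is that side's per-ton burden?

Consumers bear the larger share: 12 per ton.

Inverting to Q(P) form: Qd = 414 − P; Qs = 2P + 201.
Without the tax, 414 − P = 2P + 201 gives 3P = 213, so P* = 71 and Q* = 343.
With the tax collected from suppliers, supply shifts: Qs = 2(P − 18) + 201.
New equilibrium: consumers pay 83, suppliers receive 65, Q = 331. (Wedge: Pb − Ps = 18.)
Per-ton burden: consumers 12, suppliers 6.
Consumers take the larger share because demand is less price-elastic here (demand slope 1 vs supply slope 2).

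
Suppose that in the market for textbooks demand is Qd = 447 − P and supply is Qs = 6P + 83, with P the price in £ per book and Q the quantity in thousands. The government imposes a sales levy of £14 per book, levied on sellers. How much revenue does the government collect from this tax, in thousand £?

Before the tax: set 447 − P = 6P + 83 → P* = £52, Q* = 395.
With the tax collected from sellers, supply shifts: Qs = 6(P − 14) + 83.
New equilibrium: buyers pay £64, sellers receive £50, Q = 383. (Wedge: Pb − Ps = 14.)
Revenue = t · Q = 14 · 383 = £5362.

Tax revenue = £5362 thousand.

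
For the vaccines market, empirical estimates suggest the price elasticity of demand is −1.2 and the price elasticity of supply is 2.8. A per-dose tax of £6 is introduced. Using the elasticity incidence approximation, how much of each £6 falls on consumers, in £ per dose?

Incidence ratio: consumers' share ≈ εs / (εs + |εd|) = 2.8 / (2.8 + 1.2) = 0.7.
So consumers bear ≈ 0.7 × £6 = £4.2; producers bear £1.8.

Consumers bear ≈ £4.2 per dose.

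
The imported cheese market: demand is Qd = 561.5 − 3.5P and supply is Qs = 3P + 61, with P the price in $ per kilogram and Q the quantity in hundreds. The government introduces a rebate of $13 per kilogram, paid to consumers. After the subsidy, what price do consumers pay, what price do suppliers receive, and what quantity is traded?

Before the subsidy: set 561.5 − 3.5P = 3P + 61 → P* = $77, Q* = 292.
With a per-unit subsidy paid to consumers, each effectively pays P − 13, so demand becomes Qd = 561.5 − 3.5(P − 13).
Solving gives Q = 313 with consumers paying $71 and suppliers receiving $84 (the $13 wedge).

Consumers pay $71; suppliers receive $84; quantity = 313.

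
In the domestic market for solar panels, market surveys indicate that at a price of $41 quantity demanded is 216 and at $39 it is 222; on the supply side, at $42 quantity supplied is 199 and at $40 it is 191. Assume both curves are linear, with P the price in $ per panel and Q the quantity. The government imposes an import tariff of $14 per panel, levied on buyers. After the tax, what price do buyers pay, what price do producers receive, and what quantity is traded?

Buyers pay $52; producers receive $38; quantity = 183.

Demand slope: (222 − 216)/(39 − 41) = -3, so Qd = 339 − 3P.
Supply slope: (191 − 199)/(40 − 42) = 4, so Qs = 4P + 31.
Before the tax: set 339 − 3P = 4P + 31 → P* = $44, Q* = 207.
With the tax collected from buyers, demand (in seller-price terms) shifts: Qd = 339 − 3(P + 14).
Solving gives Q = 183 with buyers paying $52 and producers receiving $38 (the $14 wedge).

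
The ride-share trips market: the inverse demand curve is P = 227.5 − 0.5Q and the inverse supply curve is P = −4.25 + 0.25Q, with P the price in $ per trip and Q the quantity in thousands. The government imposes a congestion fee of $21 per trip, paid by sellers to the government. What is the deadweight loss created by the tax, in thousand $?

Inverting to Q(P) form: Qd = 455 − 2P; Qs = 4P + 17.
Without the tax, 455 − 2P = 4P + 17 gives 6P = 438, so P* = $73 and Q* = 309.
With the tax collected from sellers, supply shifts: Qs = 4(P − 21) + 17.
Solving gives Q = 281 with buyers paying $87 and sellers receiving $66 (the $21 wedge).
Quantity falls by |ΔQ| = |309 − 281| = 28.
DWL = ½ · t · |ΔQ| = ½ · 21 · 28 = $294.

Deadweight loss = $294 thousand.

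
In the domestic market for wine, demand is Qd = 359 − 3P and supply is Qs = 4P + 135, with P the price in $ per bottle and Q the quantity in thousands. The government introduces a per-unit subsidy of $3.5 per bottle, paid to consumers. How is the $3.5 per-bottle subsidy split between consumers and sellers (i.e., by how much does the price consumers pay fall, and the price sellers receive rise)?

Before the subsidy: set 359 − 3P = 4P + 135 → P* = $32, Q* = 263.
With a per-unit subsidy paid to consumers, each effectively pays P − 3.5, so demand becomes Qd = 359 − 3(P − 3.5).
New equilibrium: consumers pay $30, sellers receive $33.5, Q = 269. (Wedge: Pb − Ps = −3.5.)
Gain to consumers: $2; to sellers: $1.5. (They sum to $3.5.)

Consumers gain $2 per bottle; sellers gain $1.5 per bottle.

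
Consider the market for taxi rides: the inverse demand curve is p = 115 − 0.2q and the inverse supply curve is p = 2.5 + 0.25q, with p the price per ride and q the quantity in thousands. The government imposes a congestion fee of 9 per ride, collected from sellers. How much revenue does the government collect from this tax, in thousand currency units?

Tax revenue = 2070 thousand.

Inverting to q(p) form: qd = 575 − 5p; qs = 4p − 10.
Without the tax, 575 − 5p = 4p − 10 gives 9p = 585, so p* = 65 and q* = 250.
With the tax collected from sellers, supply shifts: qs = 4(p − 9) − 10.
Solving gives q = 230 with consumers paying 69 and sellers receiving 60 (the 9 wedge).
Revenue = t · Q = 9 · 230 = 2070.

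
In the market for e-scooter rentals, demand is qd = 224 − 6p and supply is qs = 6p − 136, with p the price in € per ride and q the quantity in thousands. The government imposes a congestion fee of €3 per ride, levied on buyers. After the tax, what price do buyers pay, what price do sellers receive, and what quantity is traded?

Before the tax: set 224 − 6p = 6p − 136 → p* = €30, q* = 44.
With the tax collected from buyers, demand (in seller-price terms) shifts: qd = 224 − 6(p + 3).
Solving gives q = 35 with buyers paying €31.5 and sellers receiving €28.5 (the €3 wedge).

Buyers pay €31.5; sellers receive €28.5; quantity = 35.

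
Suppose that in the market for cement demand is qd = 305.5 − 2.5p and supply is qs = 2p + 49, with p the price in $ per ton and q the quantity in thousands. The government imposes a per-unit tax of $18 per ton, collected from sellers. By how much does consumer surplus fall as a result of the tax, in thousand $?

Before the tax: set 305.5 − 2.5p = 2p + 49 → p* = $57, q* = 163.
With the tax collected from sellers, supply shifts: qs = 2(p − 18) + 49.
New equilibrium: buyers pay $65, sellers receive $47, q = 143. (Wedge: pb − ps = 18.)
ΔCS is the trapezoid between Q = 143 and Q = 163 of height $8: ½ · (163 + 143) · 8 = $1224.

Consumer surplus falls by $1224 thousand.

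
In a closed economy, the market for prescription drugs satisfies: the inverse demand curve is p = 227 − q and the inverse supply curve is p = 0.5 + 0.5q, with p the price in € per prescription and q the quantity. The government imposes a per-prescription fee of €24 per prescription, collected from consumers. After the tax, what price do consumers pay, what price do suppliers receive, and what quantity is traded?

Consumers pay €92; suppliers receive €68; quantity = 135.

Rewrite in direct form: qd = 227 − p and qs = 2p − 1.
Before the tax: set 227 − p = 2p − 1 → p* = €76, q* = 151.
With the tax collected from consumers, demand (in seller-price terms) shifts: qd = 227 − (p + 24).
Solving gives q = 135 with consumers paying €92 and suppliers receiving €68 (the €24 wedge).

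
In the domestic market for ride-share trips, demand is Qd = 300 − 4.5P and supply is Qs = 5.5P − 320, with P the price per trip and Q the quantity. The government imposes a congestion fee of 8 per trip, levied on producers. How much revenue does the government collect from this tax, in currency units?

Before the tax: set 300 − 4.5P = 5.5P − 320 → P* = 62, Q* = 21.
With the tax collected from producers, supply shifts: Qs = 5.5(P − 8) − 320.
New equilibrium: buyers pay 66.4, producers receive 58.4, Q = 1.2. (Wedge: Pb − Ps = 8.)
Revenue = t · Q = 8 · 1.2 = 9.6.

Tax revenue = 9.6.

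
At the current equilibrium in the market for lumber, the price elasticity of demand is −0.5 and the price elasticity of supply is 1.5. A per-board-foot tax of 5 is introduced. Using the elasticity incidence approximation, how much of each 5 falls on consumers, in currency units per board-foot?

Consumers bear ≈ 3.75 per board-foot.

Incidence ratio: consumers' share ≈ εs / (εs + |εd|) = 1.5 / (1.5 + 0.5) = 0.75.
So consumers bear ≈ 0.75 × 5 = 3.75; suppliers bear 1.25.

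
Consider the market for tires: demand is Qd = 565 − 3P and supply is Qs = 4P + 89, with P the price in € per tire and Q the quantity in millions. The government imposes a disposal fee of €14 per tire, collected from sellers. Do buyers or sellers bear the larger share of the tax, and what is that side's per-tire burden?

Without the tax, 565 − 3P = 4P + 89 gives 7P = 476, so P* = €68 and Q* = 361.
With the tax collected from sellers, supply shifts: Qs = 4(P − 14) + 89.
Solving gives Q = 337 with buyers paying €76 and sellers receiving €62 (the €14 wedge).
Per-tire burden: buyers €8, sellers €6.
Buyers take the larger share because demand is less price-elastic here (demand slope 3 vs supply slope 4).
The less price-elastic side of the market bears the larger share of a per-unit tax.

Buyers bear the larger share: €8 per tire.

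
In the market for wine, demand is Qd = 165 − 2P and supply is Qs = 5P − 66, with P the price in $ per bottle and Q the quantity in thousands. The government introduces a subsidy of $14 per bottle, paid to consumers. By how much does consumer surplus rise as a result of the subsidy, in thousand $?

Before the subsidy: set 165 − 2P = 5P − 66 → P* = $33, Q* = 99.
With a per-unit subsidy paid to consumers, each effectively pays P − 14, so demand becomes Qd = 165 − 2(P − 14).
New equilibrium: consumers pay $23, suppliers receive $37, Q = 119. (Wedge: Pb − Ps = −14.)
ΔCS is the trapezoid between Q = 119 and Q = 99 of height $10: ½ · (99 + 119) · 10 = $1090.

Consumer surplus rises by $1090 thousand.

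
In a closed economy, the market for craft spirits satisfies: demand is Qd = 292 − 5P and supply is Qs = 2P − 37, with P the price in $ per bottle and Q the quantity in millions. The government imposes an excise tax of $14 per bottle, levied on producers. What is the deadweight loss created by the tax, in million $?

Deadweight loss = $140 million.

Before the tax: set 292 − 5P = 2P − 37 → P* = $47, Q* = 57.
With the tax collected from producers, supply shifts: Qs = 2(P − 14) − 37.
New equilibrium: buyers pay $51, producers receive $37, Q = 37. (Wedge: Pb − Ps = 14.)
Quantity falls by |ΔQ| = |57 − 37| = 20.
DWL = ½ · t · |ΔQ| = ½ · 14 · 20 = $140.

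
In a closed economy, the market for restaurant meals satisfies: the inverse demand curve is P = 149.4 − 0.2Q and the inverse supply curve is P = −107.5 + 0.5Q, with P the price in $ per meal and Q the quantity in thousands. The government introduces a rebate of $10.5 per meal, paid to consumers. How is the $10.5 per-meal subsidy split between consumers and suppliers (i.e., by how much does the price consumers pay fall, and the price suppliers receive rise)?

Consumers gain $3 per meal; suppliers gain $7.5 per meal.

Inverting to Q(P) form: Qd = 747 − 5P; Qs = 2P + 215.
Before the subsidy: set 747 − 5P = 2P + 215 → P* = $76, Q* = 367.
With a per-unit subsidy paid to consumers, each effectively pays P − 10.5, so demand becomes Qd = 747 − 5(P − 10.5).
New equilibrium: consumers pay $73, suppliers receive $83.5, Q = 382. (Wedge: Pb − Ps = −10.5.)
Gain to consumers: $3; to suppliers: $7.5. (They sum to $10.5.)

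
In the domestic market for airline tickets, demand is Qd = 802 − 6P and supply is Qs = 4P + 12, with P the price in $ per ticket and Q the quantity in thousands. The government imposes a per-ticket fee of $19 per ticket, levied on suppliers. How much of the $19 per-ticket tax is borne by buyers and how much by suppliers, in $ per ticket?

Buyers bear $7.6 per ticket; suppliers bear $11.4 per ticket.

Without the tax, 802 − 6P = 4P + 12 gives 10P = 790, so P* = $79 and Q* = 328.
With the tax collected from suppliers, supply shifts: Qs = 4(P − 19) + 12.
Solving gives Q = 282.4 with buyers paying $86.6 and suppliers receiving $67.6 (the $19 wedge).
Burden on buyers: $7.6; on suppliers: $11.4. (They sum to $19.)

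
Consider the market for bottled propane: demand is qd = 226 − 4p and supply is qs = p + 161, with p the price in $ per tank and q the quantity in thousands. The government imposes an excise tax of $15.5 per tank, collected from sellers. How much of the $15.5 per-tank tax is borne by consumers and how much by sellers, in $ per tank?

Before the tax: set 226 − 4p = p + 161 → p* = $13, q* = 174.
With the tax collected from sellers, supply shifts: qs = (p − 15.5) + 161.
Solving gives q = 161.6 with consumers paying $16.1 and sellers receiving $0.6 (the $15.5 wedge).
Burden on consumers: $3.1; on sellers: $12.4. (They sum to $15.5.)

Consumers bear $3.1 per tank; sellers bear $12.4 per tank.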